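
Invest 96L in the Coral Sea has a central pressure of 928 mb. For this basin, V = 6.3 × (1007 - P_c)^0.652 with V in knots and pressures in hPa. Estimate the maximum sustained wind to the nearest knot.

ΔP = 1007 − 928 = 79 mb.
79^0.652 ≈ 17.268.
V ≈ 6.3 × 17.268 ≈ 108.8 kt.

109 kt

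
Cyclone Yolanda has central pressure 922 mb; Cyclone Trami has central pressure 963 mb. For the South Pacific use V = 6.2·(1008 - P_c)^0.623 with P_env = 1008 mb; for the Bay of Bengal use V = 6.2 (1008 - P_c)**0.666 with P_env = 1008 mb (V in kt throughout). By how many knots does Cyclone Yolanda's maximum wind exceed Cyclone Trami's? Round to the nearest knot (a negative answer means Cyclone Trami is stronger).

Cyclone Yolanda: ΔP = 86; V ≈ 6.2 × 86^0.623 ≈ 99.45 kt.
Cyclone Trami: ΔP = 45; V ≈ 6.2 × 45^0.666 ≈ 78.24 kt.
Difference ≈ 99.45 − 78.24 = 21.21 → 21 kt.

21 kt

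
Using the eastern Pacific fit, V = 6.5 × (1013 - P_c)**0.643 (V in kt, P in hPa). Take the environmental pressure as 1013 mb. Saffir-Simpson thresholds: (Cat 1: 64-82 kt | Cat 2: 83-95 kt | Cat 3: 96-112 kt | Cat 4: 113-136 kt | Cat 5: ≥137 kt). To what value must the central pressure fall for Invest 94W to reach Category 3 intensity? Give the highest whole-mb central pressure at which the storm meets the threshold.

Category 3 begins at V = 96 kt.
Required ΔP = (96/6.5)^(1/0.643) = 14.769^1.555 ≈ 65.86 mb.
P_c ≤ 1013 − 65.86 = 947.14, so the highest integer P_c is 947 mb.

947 mb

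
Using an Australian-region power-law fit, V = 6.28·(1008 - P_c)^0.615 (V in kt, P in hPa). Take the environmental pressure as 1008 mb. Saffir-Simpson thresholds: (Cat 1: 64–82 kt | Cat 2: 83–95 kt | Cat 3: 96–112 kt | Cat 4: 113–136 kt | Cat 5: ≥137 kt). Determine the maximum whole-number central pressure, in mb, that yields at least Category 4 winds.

Category 4 begins at V = 113 kt.
Required ΔP = (113/6.28)^(1/0.615) = 17.994^1.626 ≈ 109.86 mb.
P_c ≤ 1008 − 109.86 = 898.14, so the highest integer P_c is 898 mb.

898 mb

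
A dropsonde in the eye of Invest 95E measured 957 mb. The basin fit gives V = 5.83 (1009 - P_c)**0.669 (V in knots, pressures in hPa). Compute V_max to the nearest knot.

ΔP = 1009 − 957 = 52 mb.
52^0.669 ≈ 14.061.
V ≈ 5.83 × 14.061 ≈ 82.0 kt.

82 kt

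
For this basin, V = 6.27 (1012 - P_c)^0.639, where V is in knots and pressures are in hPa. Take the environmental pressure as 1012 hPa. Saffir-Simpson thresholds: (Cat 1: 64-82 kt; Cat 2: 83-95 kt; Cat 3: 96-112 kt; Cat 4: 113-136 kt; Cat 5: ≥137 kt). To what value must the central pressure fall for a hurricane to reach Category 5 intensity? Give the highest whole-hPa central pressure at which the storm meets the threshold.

887 hPa

Category 5 begins at V = 137 kt.
Required ΔP = (137/6.27)^(1/0.639) = 21.850^1.565 ≈ 124.79 hPa.
P_c ≤ 1012 − 124.79 = 887.21, so the highest integer P_c is 887 hPa.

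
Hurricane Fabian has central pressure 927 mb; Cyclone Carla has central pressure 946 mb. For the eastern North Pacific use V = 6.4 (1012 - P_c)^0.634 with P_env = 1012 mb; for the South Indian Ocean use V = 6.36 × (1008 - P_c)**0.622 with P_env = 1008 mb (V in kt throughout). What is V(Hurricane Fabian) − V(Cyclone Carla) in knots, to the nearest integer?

Hurricane Fabian: ΔP = 85; V ≈ 6.4 × 85^0.634 ≈ 107.01 kt.
Cyclone Carla: ΔP = 62; V ≈ 6.36 × 62^0.622 ≈ 82.86 kt.
Difference ≈ 107.01 − 82.86 = 24.15 → 24 kt.

24 kt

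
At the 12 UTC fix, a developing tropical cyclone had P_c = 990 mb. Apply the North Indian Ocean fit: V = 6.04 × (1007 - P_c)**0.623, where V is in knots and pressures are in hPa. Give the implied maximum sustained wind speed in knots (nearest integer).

35 kt

ΔP = 1007 − 990 = 17 mb.
17^0.623 ≈ 5.842.
V ≈ 6.04 × 5.842 ≈ 35.3 kt.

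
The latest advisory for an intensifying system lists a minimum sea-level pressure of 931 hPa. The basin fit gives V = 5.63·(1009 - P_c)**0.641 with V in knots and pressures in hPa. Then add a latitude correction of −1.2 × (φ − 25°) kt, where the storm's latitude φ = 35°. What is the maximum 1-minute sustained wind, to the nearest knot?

ΔP = 1009 − 931 = 78 hPa.
78^0.641 ≈ 16.324.
V ≈ 5.63 × 16.324 ≈ 91.9 kt.
Latitude correction: −1.2 × (35 − 25) = -12 kt.
Corrected V ≈ 79.9 kt → 80 kt.

80 kt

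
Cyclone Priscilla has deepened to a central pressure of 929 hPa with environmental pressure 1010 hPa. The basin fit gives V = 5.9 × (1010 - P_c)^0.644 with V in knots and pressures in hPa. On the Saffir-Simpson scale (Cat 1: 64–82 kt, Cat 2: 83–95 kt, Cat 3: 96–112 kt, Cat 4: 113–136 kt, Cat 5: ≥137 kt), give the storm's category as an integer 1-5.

ΔP = 1010 − 929 = 81 hPa.
V ≈ 5.9 × 81^0.644 = 5.9 × 16.95 ≈ 100 kt.
100 kt falls in the Category 3 band.

3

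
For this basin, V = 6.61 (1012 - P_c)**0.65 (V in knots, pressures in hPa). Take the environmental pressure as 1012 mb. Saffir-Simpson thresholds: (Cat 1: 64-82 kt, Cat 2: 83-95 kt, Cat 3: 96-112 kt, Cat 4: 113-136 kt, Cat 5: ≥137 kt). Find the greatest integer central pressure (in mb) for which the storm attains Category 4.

Category 4 begins at V = 113 kt.
Required ΔP = (113/6.61)^(1/0.65) = 17.095^1.538 ≈ 78.84 mb.
P_c ≤ 1012 − 78.84 = 933.16, so the highest integer P_c is 933 mb.

933 mb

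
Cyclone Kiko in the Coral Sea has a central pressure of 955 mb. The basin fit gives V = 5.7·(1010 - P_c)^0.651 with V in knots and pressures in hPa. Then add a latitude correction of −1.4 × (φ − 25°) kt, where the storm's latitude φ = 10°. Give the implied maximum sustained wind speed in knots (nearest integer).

98 kt

ΔP = 1010 − 955 = 55 mb.
55^0.651 ≈ 13.582.
V ≈ 5.7 × 13.582 ≈ 77.4 kt.
Latitude correction: −1.4 × (10 − 25) = 21 kt.
Corrected V ≈ 98.4 kt → 98 kt.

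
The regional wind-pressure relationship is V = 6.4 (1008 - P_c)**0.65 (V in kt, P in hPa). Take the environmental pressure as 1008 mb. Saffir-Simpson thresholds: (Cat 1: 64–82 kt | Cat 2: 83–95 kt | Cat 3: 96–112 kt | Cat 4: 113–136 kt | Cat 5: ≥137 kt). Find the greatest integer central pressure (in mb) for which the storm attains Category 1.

Category 1 begins at V = 64 kt.
Required ΔP = (64/6.4)^(1/0.65) = 10.000^1.538 ≈ 34.55 mb.
P_c ≤ 1008 − 34.55 = 973.45, so the highest integer P_c is 973 mb.

973 mb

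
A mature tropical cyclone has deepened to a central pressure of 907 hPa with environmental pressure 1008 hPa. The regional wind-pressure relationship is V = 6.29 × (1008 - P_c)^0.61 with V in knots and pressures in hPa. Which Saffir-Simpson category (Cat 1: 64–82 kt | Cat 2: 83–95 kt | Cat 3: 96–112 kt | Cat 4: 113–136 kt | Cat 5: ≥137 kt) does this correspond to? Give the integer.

ΔP = 1008 − 907 = 101 hPa.
V ≈ 6.29 × 101^0.61 = 6.29 × 16.70 ≈ 105 kt.
105 kt falls in the Category 3 band.

3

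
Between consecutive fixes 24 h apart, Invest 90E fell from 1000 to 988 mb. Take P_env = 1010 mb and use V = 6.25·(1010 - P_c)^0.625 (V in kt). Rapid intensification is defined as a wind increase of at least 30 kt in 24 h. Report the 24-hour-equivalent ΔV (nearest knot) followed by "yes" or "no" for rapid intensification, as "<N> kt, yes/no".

V₁: ΔP = 10, V ≈ 6.25 × 10^0.625 ≈ 26.36 kt.
V₂: ΔP = 22, V ≈ 6.25 × 22^0.625 ≈ 43.14 kt.
ΔV over 24 h = 16.78 kt → 24 h equivalent = 16.78 × 24/24 ≈ 16.78 kt.
17 kt < 30 kt ⇒ not rapid intensification.

17 kt, no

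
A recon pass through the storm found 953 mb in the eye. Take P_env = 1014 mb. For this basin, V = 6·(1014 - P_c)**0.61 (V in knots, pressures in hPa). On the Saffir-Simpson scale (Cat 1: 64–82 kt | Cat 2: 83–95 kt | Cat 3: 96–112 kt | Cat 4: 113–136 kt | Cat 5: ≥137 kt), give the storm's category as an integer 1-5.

1

ΔP = 1014 − 953 = 61 mb.
V ≈ 6 × 61^0.61 = 6 × 12.28 ≈ 74 kt.
74 kt falls in the Category 1 band.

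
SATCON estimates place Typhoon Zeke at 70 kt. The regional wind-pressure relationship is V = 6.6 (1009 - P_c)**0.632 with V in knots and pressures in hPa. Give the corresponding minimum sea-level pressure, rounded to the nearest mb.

967 mb

ΔP = (V / 6.6)^(1/0.632) = (70/6.6)^1.582.
70/6.6 = 10.606; 10.606^1.582 ≈ 41.95 mb.
P_c = 1009 − 41.95 = 967.05 ≈ 967 mb.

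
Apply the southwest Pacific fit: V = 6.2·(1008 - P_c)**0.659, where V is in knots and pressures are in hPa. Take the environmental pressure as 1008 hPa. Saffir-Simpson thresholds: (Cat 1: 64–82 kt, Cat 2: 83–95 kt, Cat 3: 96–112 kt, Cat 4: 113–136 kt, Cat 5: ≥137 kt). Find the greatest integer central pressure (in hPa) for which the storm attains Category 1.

Category 1 begins at V = 64 kt.
Required ΔP = (64/6.2)^(1/0.659) = 10.323^1.517 ≈ 34.54 hPa.
P_c ≤ 1008 − 34.54 = 973.46, so the highest integer P_c is 973 hPa.

973 hPa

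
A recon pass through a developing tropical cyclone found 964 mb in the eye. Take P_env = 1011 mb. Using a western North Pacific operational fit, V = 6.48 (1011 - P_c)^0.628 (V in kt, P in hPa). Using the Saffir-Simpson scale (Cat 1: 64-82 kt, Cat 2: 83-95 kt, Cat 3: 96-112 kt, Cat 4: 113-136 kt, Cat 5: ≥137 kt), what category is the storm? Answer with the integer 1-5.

ΔP = 1011 − 964 = 47 mb.
V ≈ 6.48 × 47^0.628 = 6.48 × 11.22 ≈ 73 kt.
73 kt falls in the Category 1 band.

1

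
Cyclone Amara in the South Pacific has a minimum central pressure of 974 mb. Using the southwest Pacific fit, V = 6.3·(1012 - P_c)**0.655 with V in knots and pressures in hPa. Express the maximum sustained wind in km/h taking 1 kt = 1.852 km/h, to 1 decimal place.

ΔP = 1012 − 974 = 38 mb.
V ≈ 6.3 × 38^0.655 = 6.3 × 10.833 ≈ 68.249 kt.
68.249 × 1.852 ≈ 126.40 km/h → 126.4 km/h.

126.4 km/h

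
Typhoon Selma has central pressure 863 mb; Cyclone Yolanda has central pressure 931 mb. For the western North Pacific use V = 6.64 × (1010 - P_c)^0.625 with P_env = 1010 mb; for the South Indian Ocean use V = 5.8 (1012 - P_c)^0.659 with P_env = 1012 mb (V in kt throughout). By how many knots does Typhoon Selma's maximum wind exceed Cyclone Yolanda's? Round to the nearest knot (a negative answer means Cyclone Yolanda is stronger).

Typhoon Selma: ΔP = 147; V ≈ 6.64 × 147^0.625 ≈ 150.22 kt.
Cyclone Yolanda: ΔP = 81; V ≈ 5.8 × 81^0.659 ≈ 104.98 kt.
Difference ≈ 150.22 − 104.98 = 45.24 → 45 kt.

45 kt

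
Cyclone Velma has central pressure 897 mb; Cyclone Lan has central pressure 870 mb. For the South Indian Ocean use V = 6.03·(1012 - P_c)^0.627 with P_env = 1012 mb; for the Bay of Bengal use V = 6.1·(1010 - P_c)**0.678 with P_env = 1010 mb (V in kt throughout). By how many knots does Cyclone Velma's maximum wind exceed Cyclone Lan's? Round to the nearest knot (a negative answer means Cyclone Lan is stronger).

Cyclone Velma: ΔP = 115; V ≈ 6.03 × 115^0.627 ≈ 118.13 kt.
Cyclone Lan: ΔP = 140; V ≈ 6.1 × 140^0.678 ≈ 173.94 kt.
Difference ≈ 118.13 − 173.94 = -55.81 → -56 kt.

-56 kt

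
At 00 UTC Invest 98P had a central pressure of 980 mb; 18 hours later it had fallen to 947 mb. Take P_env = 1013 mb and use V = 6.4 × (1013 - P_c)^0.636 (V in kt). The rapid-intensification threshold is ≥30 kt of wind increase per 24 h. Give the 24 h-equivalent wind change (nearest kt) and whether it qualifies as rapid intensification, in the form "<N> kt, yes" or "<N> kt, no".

V₁: ΔP = 33, V ≈ 6.4 × 33^0.636 ≈ 59.15 kt.
V₂: ΔP = 66, V ≈ 6.4 × 66^0.636 ≈ 91.92 kt.
ΔV over 18 h = 32.77 kt → 24 h equivalent = 32.77 × 24/18 ≈ 43.69 kt.
44 kt ≥ 30 kt ⇒ rapid intensification.

44 kt, yes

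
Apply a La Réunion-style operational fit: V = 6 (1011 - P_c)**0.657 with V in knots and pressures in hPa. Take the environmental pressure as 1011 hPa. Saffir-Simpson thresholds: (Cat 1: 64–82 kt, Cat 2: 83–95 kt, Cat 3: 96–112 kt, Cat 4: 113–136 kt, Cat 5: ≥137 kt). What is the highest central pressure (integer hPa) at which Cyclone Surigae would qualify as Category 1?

974 hPa

Category 1 begins at V = 64 kt.
Required ΔP = (64/6)^(1/0.657) = 10.667^1.522 ≈ 36.71 hPa.
P_c ≤ 1011 − 36.71 = 974.29, so the highest integer P_c is 974 hPa.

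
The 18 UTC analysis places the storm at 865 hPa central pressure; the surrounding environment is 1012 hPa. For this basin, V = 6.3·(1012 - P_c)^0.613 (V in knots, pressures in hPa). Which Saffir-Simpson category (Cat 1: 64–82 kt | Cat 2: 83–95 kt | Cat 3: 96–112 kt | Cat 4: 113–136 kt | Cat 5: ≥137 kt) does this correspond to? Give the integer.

ΔP = 1012 − 865 = 147 hPa.
V ≈ 6.3 × 147^0.613 = 6.3 × 21.31 ≈ 134 kt.
134 kt falls in the Category 4 band.

4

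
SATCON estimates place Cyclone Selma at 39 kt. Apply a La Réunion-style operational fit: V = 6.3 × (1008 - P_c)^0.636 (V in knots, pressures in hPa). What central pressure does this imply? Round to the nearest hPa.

ΔP = (V / 6.3)^(1/0.636) = (39/6.3)^1.572.
39/6.3 = 6.190; 6.190^1.572 ≈ 17.57 hPa.
P_c = 1008 − 17.57 = 990.43 ≈ 990 hPa.

990 hPa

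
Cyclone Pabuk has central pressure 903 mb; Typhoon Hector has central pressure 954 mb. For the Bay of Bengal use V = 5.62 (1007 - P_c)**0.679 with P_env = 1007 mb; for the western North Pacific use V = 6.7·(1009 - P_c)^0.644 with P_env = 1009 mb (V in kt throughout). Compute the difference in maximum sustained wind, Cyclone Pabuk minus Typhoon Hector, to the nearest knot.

Cyclone Pabuk: ΔP = 104; V ≈ 5.62 × 104^0.679 ≈ 131.61 kt.
Typhoon Hector: ΔP = 55; V ≈ 6.7 × 55^0.644 ≈ 88.48 kt.
Difference ≈ 131.61 − 88.48 = 43.13 → 43 kt.

43 kt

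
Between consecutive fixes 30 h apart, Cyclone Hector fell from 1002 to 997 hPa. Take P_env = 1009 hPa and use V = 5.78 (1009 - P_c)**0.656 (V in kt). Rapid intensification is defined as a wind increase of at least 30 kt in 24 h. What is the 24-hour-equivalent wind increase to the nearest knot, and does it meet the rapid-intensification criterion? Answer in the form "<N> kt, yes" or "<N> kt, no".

V₁: ΔP = 7, V ≈ 5.78 × 7^0.656 ≈ 20.72 kt.
V₂: ΔP = 12, V ≈ 5.78 × 12^0.656 ≈ 29.50 kt.
ΔV over 30 h = 8.78 kt → 24 h equivalent = 8.78 × 24/30 ≈ 7.02 kt.
7 kt < 30 kt ⇒ not rapid intensification.

7 kt, no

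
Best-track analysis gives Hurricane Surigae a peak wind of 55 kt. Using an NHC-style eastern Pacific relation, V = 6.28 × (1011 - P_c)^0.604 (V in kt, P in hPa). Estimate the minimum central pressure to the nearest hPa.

975 hPa

ΔP = (V / 6.28)^(1/0.604) = (55/6.28)^1.656.
55/6.28 = 8.758; 8.758^1.656 ≈ 36.33 hPa.
P_c = 1011 − 36.33 = 974.67 ≈ 975 hPa.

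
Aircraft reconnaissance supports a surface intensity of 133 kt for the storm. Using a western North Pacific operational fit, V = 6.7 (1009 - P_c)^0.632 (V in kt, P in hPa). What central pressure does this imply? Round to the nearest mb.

896 mb

ΔP = (V / 6.7)^(1/0.632) = (133/6.7)^1.582.
133/6.7 = 19.851; 19.851^1.582 ≈ 113.10 mb.
P_c = 1009 − 113.10 = 895.90 ≈ 896 mb.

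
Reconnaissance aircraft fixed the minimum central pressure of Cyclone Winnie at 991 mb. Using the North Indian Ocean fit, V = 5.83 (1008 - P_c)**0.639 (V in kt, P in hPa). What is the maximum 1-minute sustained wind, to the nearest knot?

ΔP = 1008 − 991 = 17 mb.
17^0.639 ≈ 6.113.
V ≈ 5.83 × 6.113 ≈ 35.6 kt.

36 kt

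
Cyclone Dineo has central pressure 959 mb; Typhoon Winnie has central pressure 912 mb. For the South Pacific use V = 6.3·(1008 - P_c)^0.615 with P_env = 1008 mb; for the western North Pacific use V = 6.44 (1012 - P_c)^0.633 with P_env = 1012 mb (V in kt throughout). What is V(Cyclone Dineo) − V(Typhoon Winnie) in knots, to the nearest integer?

Cyclone Dineo: ΔP = 49; V ≈ 6.3 × 49^0.615 ≈ 68.99 kt.
Typhoon Winnie: ΔP = 100; V ≈ 6.44 × 100^0.633 ≈ 118.82 kt.
Difference ≈ 68.99 − 118.82 = -49.83 → -50 kt.

-50 kt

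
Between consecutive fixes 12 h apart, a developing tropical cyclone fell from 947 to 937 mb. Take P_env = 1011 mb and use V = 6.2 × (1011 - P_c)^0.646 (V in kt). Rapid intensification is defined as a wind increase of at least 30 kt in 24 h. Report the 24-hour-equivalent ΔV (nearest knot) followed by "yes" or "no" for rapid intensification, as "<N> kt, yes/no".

18 kt, no

V₁: ΔP = 64, V ≈ 6.2 × 64^0.646 ≈ 91.03 kt.
V₂: ΔP = 74, V ≈ 6.2 × 74^0.646 ≈ 99.98 kt.
ΔV over 12 h = 8.95 kt → 24 h equivalent = 8.95 × 24/12 ≈ 17.90 kt.
18 kt < 30 kt ⇒ not rapid intensification.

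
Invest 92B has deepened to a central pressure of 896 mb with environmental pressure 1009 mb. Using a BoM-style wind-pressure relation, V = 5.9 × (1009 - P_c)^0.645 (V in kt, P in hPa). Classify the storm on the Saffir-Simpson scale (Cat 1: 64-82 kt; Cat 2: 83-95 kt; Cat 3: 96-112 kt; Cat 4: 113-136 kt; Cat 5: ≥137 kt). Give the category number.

4

ΔP = 1009 − 896 = 113 mb.
V ≈ 5.9 × 113^0.645 = 5.9 × 21.10 ≈ 124 kt.
124 kt falls in the Category 4 band.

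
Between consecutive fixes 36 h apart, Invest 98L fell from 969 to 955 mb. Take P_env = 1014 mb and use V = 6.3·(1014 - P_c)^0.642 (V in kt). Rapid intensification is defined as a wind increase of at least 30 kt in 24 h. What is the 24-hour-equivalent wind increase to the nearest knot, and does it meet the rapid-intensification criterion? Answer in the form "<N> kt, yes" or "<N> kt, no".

V₁: ΔP = 45, V ≈ 6.3 × 45^0.642 ≈ 72.56 kt.
V₂: ΔP = 59, V ≈ 6.3 × 59^0.642 ≈ 86.34 kt.
ΔV over 36 h = 13.78 kt → 24 h equivalent = 13.78 × 24/36 ≈ 9.19 kt.
9 kt < 30 kt ⇒ not rapid intensification.

9 kt, no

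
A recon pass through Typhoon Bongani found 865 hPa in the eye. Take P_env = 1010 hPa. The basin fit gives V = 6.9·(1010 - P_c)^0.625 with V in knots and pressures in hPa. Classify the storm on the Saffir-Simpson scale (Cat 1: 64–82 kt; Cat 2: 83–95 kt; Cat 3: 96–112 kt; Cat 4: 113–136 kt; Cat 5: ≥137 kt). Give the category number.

ΔP = 1010 − 865 = 145 hPa.
V ≈ 6.9 × 145^0.625 = 6.9 × 22.43 ≈ 155 kt.
155 kt falls in the Category 5 band.

5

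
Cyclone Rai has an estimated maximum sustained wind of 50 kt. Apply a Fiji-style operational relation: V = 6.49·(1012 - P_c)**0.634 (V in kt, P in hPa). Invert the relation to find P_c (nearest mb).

ΔP = (V / 6.49)^(1/0.634) = (50/6.49)^1.577.
50/6.49 = 7.704; 7.704^1.577 ≈ 25.04 mb.
P_c = 1012 − 25.04 = 986.96 ≈ 987 mb.

987 mb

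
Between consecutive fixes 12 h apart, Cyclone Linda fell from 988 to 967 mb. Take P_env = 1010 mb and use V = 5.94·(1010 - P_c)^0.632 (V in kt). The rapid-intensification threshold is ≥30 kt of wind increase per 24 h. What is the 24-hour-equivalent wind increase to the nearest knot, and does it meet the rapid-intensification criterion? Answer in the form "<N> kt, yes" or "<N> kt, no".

44 kt, yes

V₁: ΔP = 22, V ≈ 5.94 × 22^0.632 ≈ 41.90 kt.
V₂: ΔP = 43, V ≈ 5.94 × 43^0.632 ≈ 63.99 kt.
ΔV over 12 h = 22.09 kt → 24 h equivalent = 22.09 × 24/12 ≈ 44.18 kt.
44 kt ≥ 30 kt ⇒ rapid intensification.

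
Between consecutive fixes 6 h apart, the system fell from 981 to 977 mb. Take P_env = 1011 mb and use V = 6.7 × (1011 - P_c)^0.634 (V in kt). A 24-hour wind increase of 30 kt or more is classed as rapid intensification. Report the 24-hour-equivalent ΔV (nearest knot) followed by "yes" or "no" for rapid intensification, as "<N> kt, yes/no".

19 kt, no

V₁: ΔP = 30, V ≈ 6.7 × 30^0.634 ≈ 57.89 kt.
V₂: ΔP = 34, V ≈ 6.7 × 34^0.634 ≈ 62.67 kt.
ΔV over 6 h = 4.78 kt → 24 h equivalent = 4.78 × 24/6 ≈ 19.12 kt.
19 kt < 30 kt ⇒ not rapid intensification.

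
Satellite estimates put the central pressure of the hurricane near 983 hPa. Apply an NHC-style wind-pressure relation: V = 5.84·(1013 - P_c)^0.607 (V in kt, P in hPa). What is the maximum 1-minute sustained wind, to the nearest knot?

ΔP = 1013 − 983 = 30 hPa.
30^0.607 ≈ 7.882.
V ≈ 5.84 × 7.882 ≈ 46.0 kt.

46 kt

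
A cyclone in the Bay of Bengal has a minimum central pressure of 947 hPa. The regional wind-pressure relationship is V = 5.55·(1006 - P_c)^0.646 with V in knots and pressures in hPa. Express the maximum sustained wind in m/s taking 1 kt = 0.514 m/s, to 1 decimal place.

ΔP = 1006 − 947 = 59 hPa.
V ≈ 5.55 × 59^0.646 = 5.55 × 13.931 ≈ 77.315 kt.
77.315 × 0.514 ≈ 39.74 m/s → 39.7 m/s.

39.7 m/s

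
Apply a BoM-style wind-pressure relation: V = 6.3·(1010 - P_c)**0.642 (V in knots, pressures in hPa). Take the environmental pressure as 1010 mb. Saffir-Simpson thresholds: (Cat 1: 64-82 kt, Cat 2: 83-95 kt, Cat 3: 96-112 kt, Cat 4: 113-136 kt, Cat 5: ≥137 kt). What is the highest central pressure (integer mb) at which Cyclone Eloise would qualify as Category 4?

Category 4 begins at V = 113 kt.
Required ΔP = (113/6.3)^(1/0.642) = 17.937^1.558 ≈ 89.71 mb.
P_c ≤ 1010 − 89.71 = 920.29, so the highest integer P_c is 920 mb.

920 mb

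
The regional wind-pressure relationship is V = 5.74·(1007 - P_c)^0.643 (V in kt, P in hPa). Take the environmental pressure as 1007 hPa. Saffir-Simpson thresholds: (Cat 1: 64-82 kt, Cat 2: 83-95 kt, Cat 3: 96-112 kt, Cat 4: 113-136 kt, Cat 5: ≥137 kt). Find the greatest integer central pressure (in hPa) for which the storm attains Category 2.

Category 2 begins at V = 83 kt.
Required ΔP = (83/5.74)^(1/0.643) = 14.460^1.555 ≈ 63.72 hPa.
P_c ≤ 1007 − 63.72 = 943.28, so the highest integer P_c is 943 hPa.

943 hPa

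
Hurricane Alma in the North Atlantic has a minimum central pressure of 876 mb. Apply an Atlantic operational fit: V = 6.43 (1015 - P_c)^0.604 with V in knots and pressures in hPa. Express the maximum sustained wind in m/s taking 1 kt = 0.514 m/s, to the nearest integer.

65 m/s

ΔP = 1015 − 876 = 139 mb.
V ≈ 6.43 × 139^0.604 = 6.43 × 19.696 ≈ 126.646 kt.
126.646 × 0.514 ≈ 65.10 m/s → 65 m/s.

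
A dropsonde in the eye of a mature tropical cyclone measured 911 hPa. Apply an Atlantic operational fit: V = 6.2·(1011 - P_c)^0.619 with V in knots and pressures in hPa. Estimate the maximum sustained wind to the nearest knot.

ΔP = 1011 − 911 = 100 hPa.
100^0.619 ≈ 17.298.
V ≈ 6.2 × 17.298 ≈ 107.2 kt.

107 kt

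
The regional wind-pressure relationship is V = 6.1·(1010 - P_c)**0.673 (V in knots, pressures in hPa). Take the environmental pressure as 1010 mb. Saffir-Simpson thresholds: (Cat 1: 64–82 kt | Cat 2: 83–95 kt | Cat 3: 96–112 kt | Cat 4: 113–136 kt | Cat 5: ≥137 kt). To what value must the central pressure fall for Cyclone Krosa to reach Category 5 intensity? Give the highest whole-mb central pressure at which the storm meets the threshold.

908 mb

Category 5 begins at V = 137 kt.
Required ΔP = (137/6.1)^(1/0.673) = 22.459^1.486 ≈ 101.86 mb.
P_c ≤ 1010 − 101.86 = 908.14, so the highest integer P_c is 908 mb.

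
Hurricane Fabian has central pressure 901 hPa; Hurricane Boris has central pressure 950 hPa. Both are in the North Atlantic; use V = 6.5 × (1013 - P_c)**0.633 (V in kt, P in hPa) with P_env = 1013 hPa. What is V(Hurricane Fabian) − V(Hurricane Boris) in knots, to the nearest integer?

39 kt

Hurricane Fabian: ΔP = 112; V ≈ 6.5 × 112^0.633 ≈ 128.85 kt.
Hurricane Boris: ΔP = 63; V ≈ 6.5 × 63^0.633 ≈ 89.52 kt.
Difference ≈ 128.85 − 89.52 = 39.33 → 39 kt.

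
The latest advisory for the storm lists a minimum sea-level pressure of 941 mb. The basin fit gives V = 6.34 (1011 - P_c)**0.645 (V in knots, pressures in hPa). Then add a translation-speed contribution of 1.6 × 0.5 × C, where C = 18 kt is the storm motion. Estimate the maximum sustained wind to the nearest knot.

ΔP = 1011 − 941 = 70 mb.
70^0.645 ≈ 15.491.
V ≈ 6.34 × 15.491 ≈ 98.2 kt.
Translation term: 1.6 × 0.5 × 18 = 14.4 kt.
Corrected V ≈ 112.6 kt → 113 kt.

113 kt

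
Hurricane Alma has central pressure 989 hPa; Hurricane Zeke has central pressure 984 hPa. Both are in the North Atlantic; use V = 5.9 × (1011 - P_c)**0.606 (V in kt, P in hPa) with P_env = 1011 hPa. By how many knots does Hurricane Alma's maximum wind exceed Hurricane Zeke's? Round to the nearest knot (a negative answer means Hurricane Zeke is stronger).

-5 kt

Hurricane Alma: ΔP = 22; V ≈ 5.9 × 22^0.606 ≈ 38.40 kt.
Hurricane Zeke: ΔP = 27; V ≈ 5.9 × 27^0.606 ≈ 43.48 kt.
Difference ≈ 38.40 − 43.48 = -5.08 → -5 kt.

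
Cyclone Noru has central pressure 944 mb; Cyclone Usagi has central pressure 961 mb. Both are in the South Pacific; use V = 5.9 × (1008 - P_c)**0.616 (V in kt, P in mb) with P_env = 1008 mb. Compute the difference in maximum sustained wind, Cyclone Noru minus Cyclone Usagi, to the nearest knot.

13 kt

Cyclone Noru: ΔP = 64; V ≈ 5.9 × 64^0.616 ≈ 76.46 kt.
Cyclone Usagi: ΔP = 47; V ≈ 5.9 × 47^0.616 ≈ 63.22 kt.
Difference ≈ 76.46 − 63.22 = 13.24 → 13 kt.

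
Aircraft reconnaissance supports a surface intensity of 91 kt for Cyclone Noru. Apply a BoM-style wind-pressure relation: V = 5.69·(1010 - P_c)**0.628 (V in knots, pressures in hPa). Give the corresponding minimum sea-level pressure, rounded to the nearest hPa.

927 hPa

ΔP = (V / 5.69)^(1/0.628) = (91/5.69)^1.592.
91/5.69 = 15.993; 15.993^1.592 ≈ 82.62 hPa.
P_c = 1010 − 82.62 = 927.38 ≈ 927 hPa.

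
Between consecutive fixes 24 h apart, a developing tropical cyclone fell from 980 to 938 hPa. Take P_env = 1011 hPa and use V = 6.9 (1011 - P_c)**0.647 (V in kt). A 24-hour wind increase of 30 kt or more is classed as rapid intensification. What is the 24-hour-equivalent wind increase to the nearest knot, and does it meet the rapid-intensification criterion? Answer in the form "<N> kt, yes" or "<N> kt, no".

47 kt, yes

V₁: ΔP = 31, V ≈ 6.9 × 31^0.647 ≈ 63.64 kt.
V₂: ΔP = 73, V ≈ 6.9 × 73^0.647 ≈ 110.77 kt.
ΔV over 24 h = 47.13 kt → 24 h equivalent = 47.13 × 24/24 ≈ 47.13 kt.
47 kt ≥ 30 kt ⇒ rapid intensification.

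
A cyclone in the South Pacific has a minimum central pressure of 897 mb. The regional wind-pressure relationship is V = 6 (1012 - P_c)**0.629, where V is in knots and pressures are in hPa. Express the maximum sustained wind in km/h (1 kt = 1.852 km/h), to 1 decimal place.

219.8 km/h

ΔP = 1012 − 897 = 115 mb.
V ≈ 6 × 115^0.629 = 6 × 19.778 ≈ 118.667 kt.
118.667 × 1.852 ≈ 219.77 km/h → 219.8 km/h.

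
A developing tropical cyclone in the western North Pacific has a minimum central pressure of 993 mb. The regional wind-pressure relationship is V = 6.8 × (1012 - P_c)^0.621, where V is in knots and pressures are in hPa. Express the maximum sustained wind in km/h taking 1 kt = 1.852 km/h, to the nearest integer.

78 km/h

ΔP = 1012 − 993 = 19 mb.
V ≈ 6.8 × 19^0.621 = 6.8 × 6.225 ≈ 42.327 kt.
42.327 × 1.852 ≈ 78.39 km/h → 78 km/h.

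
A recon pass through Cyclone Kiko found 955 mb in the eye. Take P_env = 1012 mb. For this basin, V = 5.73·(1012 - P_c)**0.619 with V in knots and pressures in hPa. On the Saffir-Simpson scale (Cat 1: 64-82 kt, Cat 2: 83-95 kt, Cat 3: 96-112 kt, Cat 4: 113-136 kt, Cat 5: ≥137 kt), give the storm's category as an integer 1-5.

1

ΔP = 1012 − 955 = 57 mb.
V ≈ 5.73 × 57^0.619 = 5.73 × 12.21 ≈ 70 kt.
70 kt falls in the Category 1 band.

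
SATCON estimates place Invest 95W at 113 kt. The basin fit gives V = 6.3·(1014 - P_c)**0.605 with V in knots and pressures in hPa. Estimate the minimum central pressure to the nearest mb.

ΔP = (V / 6.3)^(1/0.605) = (113/6.3)^1.653.
113/6.3 = 17.937; 17.937^1.653 ≈ 118.11 mb.
P_c = 1014 − 118.11 = 895.89 ≈ 896 mb.

896 mb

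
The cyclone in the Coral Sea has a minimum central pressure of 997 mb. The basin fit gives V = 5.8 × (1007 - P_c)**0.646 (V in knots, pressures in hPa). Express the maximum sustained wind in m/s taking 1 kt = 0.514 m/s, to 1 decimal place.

13.2 m/s

ΔP = 1007 − 997 = 10 mb.
V ≈ 5.8 × 10^0.646 = 5.8 × 4.426 ≈ 25.670 kt.
25.670 × 0.514 ≈ 13.19 m/s → 13.2 m/s.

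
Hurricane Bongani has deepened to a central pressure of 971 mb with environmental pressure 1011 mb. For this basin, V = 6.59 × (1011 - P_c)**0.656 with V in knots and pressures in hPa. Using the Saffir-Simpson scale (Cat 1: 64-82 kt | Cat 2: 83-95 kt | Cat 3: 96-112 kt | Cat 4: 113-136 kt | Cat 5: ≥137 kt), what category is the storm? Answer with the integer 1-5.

1

ΔP = 1011 − 971 = 40 mb.
V ≈ 6.59 × 40^0.656 = 6.59 × 11.24 ≈ 74 kt.
74 kt falls in the Category 1 band.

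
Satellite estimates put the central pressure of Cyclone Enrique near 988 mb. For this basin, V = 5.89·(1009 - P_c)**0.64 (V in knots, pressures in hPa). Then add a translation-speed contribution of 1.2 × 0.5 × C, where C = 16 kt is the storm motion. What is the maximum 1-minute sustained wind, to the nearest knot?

ΔP = 1009 − 988 = 21 mb.
21^0.64 ≈ 7.018.
V ≈ 5.89 × 7.018 ≈ 41.3 kt.
Translation term: 1.2 × 0.5 × 16 = 9.6 kt.
Corrected V ≈ 50.9 kt → 51 kt.

51 kt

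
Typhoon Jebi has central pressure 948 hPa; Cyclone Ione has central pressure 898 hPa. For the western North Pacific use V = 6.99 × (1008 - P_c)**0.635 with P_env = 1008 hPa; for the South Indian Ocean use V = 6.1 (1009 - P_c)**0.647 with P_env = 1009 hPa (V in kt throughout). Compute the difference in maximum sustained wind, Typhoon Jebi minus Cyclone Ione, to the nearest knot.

Typhoon Jebi: ΔP = 60; V ≈ 6.99 × 60^0.635 ≈ 94.10 kt.
Cyclone Ione: ΔP = 111; V ≈ 6.1 × 111^0.647 ≈ 128.43 kt.
Difference ≈ 94.10 − 128.43 = -34.33 → -34 kt.

-34 kt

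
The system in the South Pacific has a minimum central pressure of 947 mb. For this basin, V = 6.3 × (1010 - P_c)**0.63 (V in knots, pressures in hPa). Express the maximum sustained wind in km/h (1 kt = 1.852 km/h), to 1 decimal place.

158.7 km/h

ΔP = 1010 − 947 = 63 mb.
V ≈ 6.3 × 63^0.63 = 6.3 × 13.601 ≈ 85.689 kt.
85.689 × 1.852 ≈ 158.70 km/h → 158.7 km/h.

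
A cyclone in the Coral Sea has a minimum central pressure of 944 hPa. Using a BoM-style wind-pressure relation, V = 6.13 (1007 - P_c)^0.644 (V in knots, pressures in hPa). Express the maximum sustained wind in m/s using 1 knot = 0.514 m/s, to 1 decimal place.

45.4 m/s

ΔP = 1007 − 944 = 63 hPa.
V ≈ 6.13 × 63^0.644 = 6.13 × 14.414 ≈ 88.356 kt.
88.356 × 0.514 ≈ 45.41 m/s → 45.4 m/s.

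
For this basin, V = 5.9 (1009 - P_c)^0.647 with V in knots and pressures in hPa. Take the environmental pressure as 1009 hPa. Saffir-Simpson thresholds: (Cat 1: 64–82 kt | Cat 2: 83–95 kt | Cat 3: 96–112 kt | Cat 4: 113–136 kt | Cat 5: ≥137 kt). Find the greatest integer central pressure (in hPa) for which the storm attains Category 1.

Category 1 begins at V = 64 kt.
Required ΔP = (64/5.9)^(1/0.647) = 10.847^1.546 ≈ 39.83 hPa.
P_c ≤ 1009 − 39.83 = 969.17, so the highest integer P_c is 969 hPa.

969 hPa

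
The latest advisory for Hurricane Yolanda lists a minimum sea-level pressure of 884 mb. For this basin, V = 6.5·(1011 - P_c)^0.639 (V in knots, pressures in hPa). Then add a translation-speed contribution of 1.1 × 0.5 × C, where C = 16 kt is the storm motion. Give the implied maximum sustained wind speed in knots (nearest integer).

152 kt

ΔP = 1011 − 884 = 127 mb.
127^0.639 ≈ 22.097.
V ≈ 6.5 × 22.097 ≈ 143.6 kt.
Translation term: 1.1 × 0.5 × 16 = 8.8 kt.
Corrected V ≈ 152.4 kt → 152 kt.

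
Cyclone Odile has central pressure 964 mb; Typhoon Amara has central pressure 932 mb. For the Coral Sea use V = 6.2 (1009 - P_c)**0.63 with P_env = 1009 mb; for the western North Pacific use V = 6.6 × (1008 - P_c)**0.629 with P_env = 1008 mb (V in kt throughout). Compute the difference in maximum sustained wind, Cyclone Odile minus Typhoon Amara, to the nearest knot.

-32 kt

Cyclone Odile: ΔP = 45; V ≈ 6.2 × 45^0.63 ≈ 68.22 kt.
Typhoon Amara: ΔP = 76; V ≈ 6.6 × 76^0.629 ≈ 100.59 kt.
Difference ≈ 68.22 − 100.59 = -32.37 → -32 kt.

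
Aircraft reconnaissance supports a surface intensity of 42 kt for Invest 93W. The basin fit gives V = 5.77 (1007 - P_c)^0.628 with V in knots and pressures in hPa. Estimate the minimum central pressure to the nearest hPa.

ΔP = (V / 5.77)^(1/0.628) = (42/5.77)^1.592.
42/5.77 = 7.279; 7.279^1.592 ≈ 23.59 hPa.
P_c = 1007 − 23.59 = 983.41 ≈ 983 hPa.

983 hPa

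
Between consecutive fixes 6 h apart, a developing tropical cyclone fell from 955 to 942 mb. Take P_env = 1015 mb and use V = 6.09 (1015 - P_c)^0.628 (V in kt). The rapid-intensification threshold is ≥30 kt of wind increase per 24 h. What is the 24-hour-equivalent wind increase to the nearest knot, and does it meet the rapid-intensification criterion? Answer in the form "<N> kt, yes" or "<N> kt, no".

V₁: ΔP = 60, V ≈ 6.09 × 60^0.628 ≈ 79.67 kt.
V₂: ΔP = 73, V ≈ 6.09 × 73^0.628 ≈ 90.11 kt.
ΔV over 6 h = 10.44 kt → 24 h equivalent = 10.44 × 24/6 ≈ 41.76 kt.
42 kt ≥ 30 kt ⇒ rapid intensification.

42 kt, yes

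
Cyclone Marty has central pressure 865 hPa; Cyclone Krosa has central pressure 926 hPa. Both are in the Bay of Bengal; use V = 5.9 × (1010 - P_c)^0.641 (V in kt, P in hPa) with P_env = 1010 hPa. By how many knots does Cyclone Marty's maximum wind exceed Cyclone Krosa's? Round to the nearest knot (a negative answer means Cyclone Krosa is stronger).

Cyclone Marty: ΔP = 145; V ≈ 5.9 × 145^0.641 ≈ 143.31 kt.
Cyclone Krosa: ΔP = 84; V ≈ 5.9 × 84^0.641 ≈ 101.00 kt.
Difference ≈ 143.31 − 101.00 = 42.31 → 42 kt.

42 kt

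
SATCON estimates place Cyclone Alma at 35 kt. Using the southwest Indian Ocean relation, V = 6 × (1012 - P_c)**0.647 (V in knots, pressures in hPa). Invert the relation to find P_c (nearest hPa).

997 hPa

ΔP = (V / 6)^(1/0.647) = (35/6)^1.546.
35/6 = 5.833; 5.833^1.546 ≈ 15.27 hPa.
P_c = 1012 − 15.27 = 996.73 ≈ 997 hPa.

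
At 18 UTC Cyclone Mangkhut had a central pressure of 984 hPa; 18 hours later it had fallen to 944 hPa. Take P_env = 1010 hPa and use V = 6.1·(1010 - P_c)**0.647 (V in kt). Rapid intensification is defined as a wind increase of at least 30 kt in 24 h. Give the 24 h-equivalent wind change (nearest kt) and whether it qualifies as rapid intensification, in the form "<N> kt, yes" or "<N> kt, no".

V₁: ΔP = 26, V ≈ 6.1 × 26^0.647 ≈ 50.21 kt.
V₂: ΔP = 66, V ≈ 6.1 × 66^0.647 ≈ 91.74 kt.
ΔV over 18 h = 41.53 kt → 24 h equivalent = 41.53 × 24/18 ≈ 55.37 kt.
55 kt ≥ 30 kt ⇒ rapid intensification.

55 kt, yes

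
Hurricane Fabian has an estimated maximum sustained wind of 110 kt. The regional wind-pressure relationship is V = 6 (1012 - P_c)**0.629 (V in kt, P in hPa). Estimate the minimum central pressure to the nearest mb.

ΔP = (V / 6)^(1/0.629) = (110/6)^1.590.
110/6 = 18.333; 18.333^1.590 ≈ 101.94 mb.
P_c = 1012 − 101.94 = 910.06 ≈ 910 mb.

910 mb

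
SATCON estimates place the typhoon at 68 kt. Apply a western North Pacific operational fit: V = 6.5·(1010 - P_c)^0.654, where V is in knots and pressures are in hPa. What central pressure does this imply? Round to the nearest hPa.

ΔP = (V / 6.5)^(1/0.654) = (68/6.5)^1.529.
68/6.5 = 10.462; 10.462^1.529 ≈ 36.23 hPa.
P_c = 1010 − 36.23 = 973.77 ≈ 974 hPa.

974 hPa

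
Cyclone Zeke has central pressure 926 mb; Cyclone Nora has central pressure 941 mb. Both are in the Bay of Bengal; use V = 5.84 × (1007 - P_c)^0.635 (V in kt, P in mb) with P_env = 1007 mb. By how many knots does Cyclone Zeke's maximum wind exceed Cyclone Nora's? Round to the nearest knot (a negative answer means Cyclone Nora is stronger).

12 kt

Cyclone Zeke: ΔP = 81; V ≈ 5.84 × 81^0.635 ≈ 95.13 kt.
Cyclone Nora: ΔP = 66; V ≈ 5.84 × 66^0.635 ≈ 83.53 kt.
Difference ≈ 95.13 − 83.53 = 11.60 → 12 kt.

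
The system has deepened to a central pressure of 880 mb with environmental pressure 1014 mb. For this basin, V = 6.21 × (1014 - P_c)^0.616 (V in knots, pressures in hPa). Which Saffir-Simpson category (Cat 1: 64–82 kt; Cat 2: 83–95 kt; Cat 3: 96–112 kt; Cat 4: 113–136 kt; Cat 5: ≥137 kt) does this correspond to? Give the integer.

4

ΔP = 1014 − 880 = 134 mb.
V ≈ 6.21 × 134^0.616 = 6.21 × 20.43 ≈ 127 kt.
127 kt falls in the Category 4 band.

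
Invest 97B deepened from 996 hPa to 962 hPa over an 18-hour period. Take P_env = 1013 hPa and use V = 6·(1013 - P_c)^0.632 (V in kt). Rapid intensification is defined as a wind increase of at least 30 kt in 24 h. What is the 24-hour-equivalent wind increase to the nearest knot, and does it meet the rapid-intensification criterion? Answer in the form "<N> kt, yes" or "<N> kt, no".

V₁: ΔP = 17, V ≈ 6 × 17^0.632 ≈ 35.96 kt.
V₂: ΔP = 51, V ≈ 6 × 51^0.632 ≈ 72.00 kt.
ΔV over 18 h = 36.04 kt → 24 h equivalent = 36.04 × 24/18 ≈ 48.05 kt.
48 kt ≥ 30 kt ⇒ rapid intensification.

48 kt, yes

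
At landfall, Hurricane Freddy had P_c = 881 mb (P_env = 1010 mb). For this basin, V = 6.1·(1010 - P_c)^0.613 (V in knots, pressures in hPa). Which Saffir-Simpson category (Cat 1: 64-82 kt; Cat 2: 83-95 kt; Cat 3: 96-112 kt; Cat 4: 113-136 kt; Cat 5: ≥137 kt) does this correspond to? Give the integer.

4

ΔP = 1010 − 881 = 129 mb.
V ≈ 6.1 × 129^0.613 = 6.1 × 19.67 ≈ 120 kt.
120 kt falls in the Category 4 band.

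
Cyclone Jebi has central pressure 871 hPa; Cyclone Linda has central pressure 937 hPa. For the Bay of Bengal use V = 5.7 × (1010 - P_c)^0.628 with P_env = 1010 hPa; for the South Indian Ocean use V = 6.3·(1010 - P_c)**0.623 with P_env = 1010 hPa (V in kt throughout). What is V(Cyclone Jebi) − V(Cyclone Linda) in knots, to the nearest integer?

Cyclone Jebi: ΔP = 139; V ≈ 5.7 × 139^0.628 ≈ 126.38 kt.
Cyclone Linda: ΔP = 73; V ≈ 6.3 × 73^0.623 ≈ 91.24 kt.
Difference ≈ 126.38 − 91.24 = 35.14 → 35 kt.

35 kt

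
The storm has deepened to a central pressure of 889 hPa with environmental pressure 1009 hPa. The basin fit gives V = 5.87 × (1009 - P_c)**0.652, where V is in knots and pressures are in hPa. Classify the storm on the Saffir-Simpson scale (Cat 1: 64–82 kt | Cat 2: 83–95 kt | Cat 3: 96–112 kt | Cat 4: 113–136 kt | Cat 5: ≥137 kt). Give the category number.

ΔP = 1009 − 889 = 120 hPa.
V ≈ 5.87 × 120^0.652 = 5.87 × 22.68 ≈ 133 kt.
133 kt falls in the Category 4 band.

4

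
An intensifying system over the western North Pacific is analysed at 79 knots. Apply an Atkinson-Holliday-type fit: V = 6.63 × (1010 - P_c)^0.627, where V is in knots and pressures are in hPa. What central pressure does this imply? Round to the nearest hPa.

ΔP = (V / 6.63)^(1/0.627) = (79/6.63)^1.595.
79/6.63 = 11.916; 11.916^1.595 ≈ 52.03 hPa.
P_c = 1010 − 52.03 = 957.97 ≈ 958 hPa.

958 hPa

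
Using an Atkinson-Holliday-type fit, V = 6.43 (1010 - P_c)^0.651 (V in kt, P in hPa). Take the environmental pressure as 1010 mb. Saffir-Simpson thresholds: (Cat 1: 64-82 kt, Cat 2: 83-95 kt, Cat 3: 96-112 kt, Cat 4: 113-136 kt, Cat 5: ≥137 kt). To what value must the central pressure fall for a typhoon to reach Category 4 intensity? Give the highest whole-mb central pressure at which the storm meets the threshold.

Category 4 begins at V = 113 kt.
Required ΔP = (113/6.43)^(1/0.651) = 17.574^1.536 ≈ 81.70 mb.
P_c ≤ 1010 − 81.70 = 928.30, so the highest integer P_c is 928 mb.

928 mb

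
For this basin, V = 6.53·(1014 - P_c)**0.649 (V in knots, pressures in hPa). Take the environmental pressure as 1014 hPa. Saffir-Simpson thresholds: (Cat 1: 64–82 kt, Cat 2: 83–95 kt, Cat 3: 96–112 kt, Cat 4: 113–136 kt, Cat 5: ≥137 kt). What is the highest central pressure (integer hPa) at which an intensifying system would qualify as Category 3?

951 hPa

Category 3 begins at V = 96 kt.
Required ΔP = (96/6.53)^(1/0.649) = 14.701^1.541 ≈ 62.91 hPa.
P_c ≤ 1014 − 62.91 = 951.09, so the highest integer P_c is 951 hPa.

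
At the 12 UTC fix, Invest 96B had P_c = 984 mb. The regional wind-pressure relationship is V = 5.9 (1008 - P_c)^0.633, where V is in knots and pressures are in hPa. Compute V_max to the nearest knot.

ΔP = 1008 − 984 = 24 mb.
24^0.633 ≈ 7.476.
V ≈ 5.9 × 7.476 ≈ 44.1 kt.

44 kt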